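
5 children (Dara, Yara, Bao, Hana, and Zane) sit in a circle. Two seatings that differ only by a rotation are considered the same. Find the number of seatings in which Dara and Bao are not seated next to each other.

12

Without the restriction there are (4)! = 24 seatings.
Seatings with Dara beside Bao: treat them as a block with 2 internal orders, giving 2 × (3)! = 12.
Subtracting, 24 − 12 = 12.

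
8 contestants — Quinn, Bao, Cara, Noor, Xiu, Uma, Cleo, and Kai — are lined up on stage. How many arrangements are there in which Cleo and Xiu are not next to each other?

There are 8! = 40320 arrangements in all. If Cleo and Xiu are adjacent, merging them into one block gives 2·(7)! = 10080 arrangements.
Complementary counting: 40320 − 10080 = 30240.

30240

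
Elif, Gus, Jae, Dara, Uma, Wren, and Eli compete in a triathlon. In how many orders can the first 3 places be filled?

210

There are 7 choices for 1st place, 6 for 2nd, and 5 for 3rd.
That gives 7 × 6 × 5 = 210.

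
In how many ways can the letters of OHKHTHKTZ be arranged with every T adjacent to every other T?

3360

Treat the 2 copies of T as a single block. The multiset to arrange is then {TT, H, H, H, K, K, O, Z}, 8 items in all.
That gives (8)!/(3!·2!) = 3360 arrangements.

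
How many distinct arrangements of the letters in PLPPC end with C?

With the last slot taken by C, it remains to arrange the other 4 letters (PLPP).
Those 4 letters have P appearing 3 times, giving (4)!/(3!) = 4.

4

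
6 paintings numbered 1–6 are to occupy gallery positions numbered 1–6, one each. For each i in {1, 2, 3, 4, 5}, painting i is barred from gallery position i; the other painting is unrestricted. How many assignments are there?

Let Aᵢ (for 1 ≤ i ≤ 5) be the placements that put painting i in its forbidden gallery position. Any j of these fix j positions, leaving (6−j)! ways to fill the rest, and there are C(5,j) ways to pick which j.
By inclusion–exclusion, the number of valid placements is Σ_{j=0}^{5} (−1)^j C(5,j)·(6−j)!.
Computing: 720 − 600 + 240 − 60 + 10 − 1 = 309.

309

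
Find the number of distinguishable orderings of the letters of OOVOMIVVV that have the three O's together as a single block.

210

Treat the 3 copies of O as a single block. The multiset to arrange is then {OOO, I, M, V, V, V, V}, 7 items in all.
That gives (7)!/(4!) = 210 arrangements.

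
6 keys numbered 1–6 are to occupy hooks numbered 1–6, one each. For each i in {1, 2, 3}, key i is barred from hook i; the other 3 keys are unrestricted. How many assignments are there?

Let Aᵢ (for i ∈ {1, 2, 3}) be the placements that put key i in its forbidden hook. Any j of these fix j positions, leaving (6−j)! ways to fill the rest, and there are C(3,j) ways to pick which j.
By inclusion–exclusion, the number of valid placements is Σ_{j=0}^{3} (−1)^j C(3,j)·(6−j)!.
Computing: 720 − 360 + 72 − 6 = 426.

426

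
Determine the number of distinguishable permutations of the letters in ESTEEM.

120

The 6 letters of ESTEEM have repeats: E appearing 3 times.
Dividing 6! = 720 by 3! = 6 for the repeated letters gives 120.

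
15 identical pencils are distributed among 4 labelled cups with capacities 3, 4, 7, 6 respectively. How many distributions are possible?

51

Ignoring the caps, the number of non-negative solutions to x_1+…+x_4 = 15 is C(18,3) = 816.
Subtract solutions that violate a single cap (substitute x_i' = x_i − (cap_i+1)): x_1 ≥ 4 gives C(14,3) = 364; x_2 ≥ 5 gives C(13,3) = 286; x_3 ≥ 8 gives C(10,3) = 120; x_4 ≥ 7 gives C(11,3) = 165. Together 935.
Add back pairs where two caps are both exceeded: 84 + 20 + 35 + 10 + 20 + 1 = 170.
By inclusion–exclusion the count is 816 − 935 + 170 = 51.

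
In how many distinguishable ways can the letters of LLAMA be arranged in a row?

30

Letter multiplicities in LLAMA: A×2, L×2, M×1.
So there are 5! / (2!·2!) = 30 distinguishable arrangements.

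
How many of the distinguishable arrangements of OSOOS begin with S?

4

With the first slot taken by S, it remains to arrange the other 4 letters (OOOS).
Those 4 letters have O appearing 3 times, giving (4)!/(3!) = 4.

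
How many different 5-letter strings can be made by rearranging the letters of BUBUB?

10

The 5 letters of BUBUB have repeats: B appearing 3 times and U appearing twice.
The number of distinct arrangements is 5!/(3!·2!) = 120/12 = 10.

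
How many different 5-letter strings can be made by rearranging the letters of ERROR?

20

The 5 letters of ERROR have repeats: R appearing 3 times.
The number of distinct arrangements is 5!/(3!) = 120/6 = 20.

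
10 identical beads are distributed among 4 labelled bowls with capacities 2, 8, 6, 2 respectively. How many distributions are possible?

59

By stars and bars, unrestricted non-negative solutions to x_1+…+x_4 = 10 number C(10+3,3) = 286.
Subtract solutions that violate a single cap (substitute x_i' = x_i − (cap_i+1)): x_1 ≥ 3 gives C(10,3) = 120; x_2 ≥ 9 gives C(4,3) = 4; x_3 ≥ 7 gives C(6,3) = 20; x_4 ≥ 3 gives C(10,3) = 120. Together 264.
Add back pairs where two caps are both exceeded: 0 + 1 + 35 + 0 + 0 + 1 = 37.
By inclusion–exclusion the count is 286 − 264 + 37 = 59.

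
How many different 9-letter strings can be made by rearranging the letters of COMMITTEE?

45360

Letter multiplicities in COMMITTEE: C×1, E×2, I×1, M×2, O×1, T×2.
The number of distinct arrangements is 9!/(2!·2!·2!) = 362880/8 = 45360.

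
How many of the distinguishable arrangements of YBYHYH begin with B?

Fix B in the first position and arrange the remaining 5 letters.
Those 5 letters have H appearing twice and Y appearing 3 times, giving (5)!/(3!·2!) = 10.

10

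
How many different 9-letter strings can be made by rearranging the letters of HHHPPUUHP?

Letter multiplicities in HHHPPUUHP: H×4, P×3, U×2.
The number of distinct arrangements is 9!/(4!·3!·2!) = 362880/288 = 1260.

1260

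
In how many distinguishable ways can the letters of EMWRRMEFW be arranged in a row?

EMWRRMEFW has 9 letters with E appearing twice, M appearing twice, R appearing twice, and W appearing twice.
So there are 9! / (2!·2!·2!·2!) = 22680 distinguishable arrangements.

22680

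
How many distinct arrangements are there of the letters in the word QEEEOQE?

Letter multiplicities in QEEEOQE: E×4, O×1, Q×2.
Dividing 7! = 5040 by 4!·2! = 48 for the repeated letters gives 105.

105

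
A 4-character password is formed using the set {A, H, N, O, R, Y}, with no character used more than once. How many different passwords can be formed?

360

Choose and order 4 of the 6 symbols: the first character has 6 options, the next 5, then 4, 3.
That product is 6 × 5 × 4 × 3 = 360.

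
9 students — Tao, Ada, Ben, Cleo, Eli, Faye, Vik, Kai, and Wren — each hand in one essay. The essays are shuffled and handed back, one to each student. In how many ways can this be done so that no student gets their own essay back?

133496

Count assignments avoiding every fixed point. For any j of the 9 students fixed to their own essay, the other 9−j can be arranged in (9−j)! ways.
By inclusion–exclusion this is Σ_{j=0}^{9} (−1)^j C(9,j)·(9−j)!.
Computing: 362880 − 362880 + 181440 − 60480 + 15120 − 3024 + 504 − 72 + 9 − 1 = 133496.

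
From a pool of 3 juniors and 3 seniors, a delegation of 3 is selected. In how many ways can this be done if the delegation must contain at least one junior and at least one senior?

18

Total 3-person selections from all 6: C(6,3) = 20.
Selections missing a whole group: no juniors → C(3,3) = 1; no seniors → C(3,3) = 1.
Both groups omitted at once is impossible, so 20 − 2 = 18.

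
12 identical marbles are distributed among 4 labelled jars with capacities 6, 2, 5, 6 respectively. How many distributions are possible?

By stars and bars, unrestricted non-negative solutions to x_1+…+x_4 = 12 number C(12+3,3) = 455.
Subtract solutions that violate a single cap (substitute x_i' = x_i − (cap_i+1)): x_1 ≥ 7 gives C(8,3) = 56; x_2 ≥ 3 gives C(12,3) = 220; x_3 ≥ 6 gives C(9,3) = 84; x_4 ≥ 7 gives C(8,3) = 56. Together 416.
Add back pairs where two caps are both exceeded: 10 + 0 + 0 + 20 + 10 + 0 = 40.
By inclusion–exclusion the count is 455 − 416 + 40 = 79.

79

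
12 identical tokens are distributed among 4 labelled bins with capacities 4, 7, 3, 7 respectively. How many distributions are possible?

Without the upper bounds there are C(15,3) = 455 ways to split 12 among 4 bins.
Subtract solutions that violate a single cap (substitute x_i' = x_i − (cap_i+1)): x_1 ≥ 5 gives C(10,3) = 120; x_2 ≥ 8 gives C(7,3) = 35; x_3 ≥ 4 gives C(11,3) = 165; x_4 ≥ 8 gives C(7,3) = 35. Together 355.
Add back pairs where two caps are both exceeded: 0 + 20 + 0 + 1 + 0 + 1 = 22.
By inclusion–exclusion the count is 455 − 355 + 22 = 122.

122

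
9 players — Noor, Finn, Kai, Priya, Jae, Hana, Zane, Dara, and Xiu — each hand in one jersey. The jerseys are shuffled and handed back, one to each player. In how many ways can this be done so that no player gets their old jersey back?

133496

Let Aᵢ be the assignments in which player i gets their old jersey. We want the size of the complement of A₁∪…∪A_9.
By inclusion–exclusion this is Σ_{j=0}^{9} (−1)^j C(9,j)·(9−j)!.
Computing: 362880 − 362880 + 181440 − 60480 + 15120 − 3024 + 504 − 72 + 9 − 1 = 133496.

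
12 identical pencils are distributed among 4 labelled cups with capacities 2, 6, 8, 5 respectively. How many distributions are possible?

By stars and bars, unrestricted non-negative solutions to x_1+…+x_4 = 12 number C(12+3,3) = 455.
Subtract solutions that violate a single cap (substitute x_i' = x_i − (cap_i+1)): x_1 ≥ 3 gives C(12,3) = 220; x_2 ≥ 7 gives C(8,3) = 56; x_3 ≥ 9 gives C(6,3) = 20; x_4 ≥ 6 gives C(9,3) = 84. Together 380.
Add back pairs where two caps are both exceeded: 10 + 1 + 20 + 0 + 0 + 0 = 31.
By inclusion–exclusion the count is 455 − 380 + 31 = 106.

106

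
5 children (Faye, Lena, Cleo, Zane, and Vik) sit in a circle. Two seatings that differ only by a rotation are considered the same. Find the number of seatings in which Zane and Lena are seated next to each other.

Treat {Zane, Lena} as one unit (2 internal orders) and seat the resulting 4 units around the table: (3)! circular arrangements.
So 2 × (3)! = 2 × 6 = 12.

12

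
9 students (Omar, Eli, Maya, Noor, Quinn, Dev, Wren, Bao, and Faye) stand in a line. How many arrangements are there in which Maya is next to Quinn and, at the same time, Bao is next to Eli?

20160

Treat {Maya,Quinn} as one block (2 orders) and {Bao,Eli} as another (2 orders).
That leaves 7 units to arrange: 2 × 2 × 7! = 4 × 5040 = 20160.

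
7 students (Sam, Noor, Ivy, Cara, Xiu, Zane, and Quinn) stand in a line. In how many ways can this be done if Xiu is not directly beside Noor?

Of the 7! = 5040 arrangements, those with Xiu and Noor adjacent number 2 × 6! = 1440 (treat the pair as a block with 2 internal orders).
So 5040 − 1440 = 3600 arrangements keep them apart.

3600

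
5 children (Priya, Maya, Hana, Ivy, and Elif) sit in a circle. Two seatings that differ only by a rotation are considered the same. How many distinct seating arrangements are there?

Around a circle, 5 distinct people have 5!/5 = (4)! = 24 rotationally distinct seatings.

24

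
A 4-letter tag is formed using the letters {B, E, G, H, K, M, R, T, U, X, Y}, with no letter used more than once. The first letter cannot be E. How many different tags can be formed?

The first letter has 11−1 = 10 choices (anything except E).
The remaining 3 letters are filled from the other 10 symbols without repetition: 10 × 9 × 8 = 720.
Total: 10 × 720 = 7200.

7200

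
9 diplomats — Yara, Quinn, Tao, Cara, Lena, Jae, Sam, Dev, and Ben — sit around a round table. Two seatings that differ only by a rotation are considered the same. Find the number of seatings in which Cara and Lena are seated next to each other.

Treat {Cara, Lena} as one unit (2 internal orders) and seat the resulting 8 units around the table: (7)! circular arrangements.
So 2 × (7)! = 2 × 5040 = 10080.

10080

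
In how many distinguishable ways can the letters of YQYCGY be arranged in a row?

Letter multiplicities in YQYCGY: C×1, G×1, Q×1, Y×3.
So there are 6! / (3!) = 120 distinguishable arrangements.

120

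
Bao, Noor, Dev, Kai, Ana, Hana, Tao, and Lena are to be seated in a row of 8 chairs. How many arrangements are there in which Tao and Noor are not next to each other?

There are 8! = 40320 arrangements in all. If Tao and Noor are adjacent, merging them into one block gives 2·(7)! = 10080 arrangements.
So 40320 − 10080 = 30240 arrangements keep them apart.

30240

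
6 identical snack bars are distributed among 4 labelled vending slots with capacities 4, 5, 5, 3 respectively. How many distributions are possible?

68

Without the upper bounds there are C(9,3) = 84 ways to split 6 among 4 vending slots.
Subtract solutions that violate a single cap (substitute x_i' = x_i − (cap_i+1)): x_1 ≥ 5 gives C(4,3) = 4; x_2 ≥ 6 gives C(3,3) = 1; x_3 ≥ 6 gives C(3,3) = 1; x_4 ≥ 4 gives C(5,3) = 10. Together 16.
No two caps can be exceeded simultaneously, so the pair terms are all 0.
By inclusion–exclusion the count is 84 − 16 + 0 = 68.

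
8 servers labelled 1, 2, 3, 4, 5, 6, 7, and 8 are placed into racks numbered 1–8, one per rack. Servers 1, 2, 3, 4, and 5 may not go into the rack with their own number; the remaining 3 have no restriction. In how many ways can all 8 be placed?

Let Aᵢ (for 1 ≤ i ≤ 5) be the placements that put server i in its forbidden rack. Any j of these fix j positions, leaving (8−j)! ways to fill the rest, and there are C(5,j) ways to pick which j.
By inclusion–exclusion, the number of valid placements is Σ_{j=0}^{5} (−1)^j C(5,j)·(8−j)!.
Computing: 40320 − 25200 + 7200 − 1200 + 120 − 6 = 21234.

21234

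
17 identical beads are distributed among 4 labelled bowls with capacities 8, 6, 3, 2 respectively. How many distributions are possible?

10

By stars and bars, unrestricted non-negative solutions to x_1+…+x_4 = 17 number C(17+3,3) = 1140.
Subtract solutions that violate a single cap (substitute x_i' = x_i − (cap_i+1)): x_1 ≥ 9 gives C(11,3) = 165; x_2 ≥ 7 gives C(13,3) = 286; x_3 ≥ 4 gives C(16,3) = 560; x_4 ≥ 3 gives C(17,3) = 680. Together 1691.
Add back pairs where two caps are both exceeded: 4 + 35 + 56 + 84 + 120 + 286 = 585.
Subtract triples: 0 + 0 + 4 + 20 = 24.
By inclusion–exclusion the count is 1140 − 1691 + 585 − 24 = 10.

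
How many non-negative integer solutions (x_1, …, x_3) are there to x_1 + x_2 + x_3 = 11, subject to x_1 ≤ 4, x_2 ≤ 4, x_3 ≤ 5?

Without the upper bounds there are C(13,2) = 78 ways to split 11 among 3 variables.
Subtract solutions that violate a single cap (substitute x_i' = x_i − (cap_i+1)): x_1 ≥ 5 gives C(8,2) = 28; x_2 ≥ 5 gives C(8,2) = 28; x_3 ≥ 6 gives C(7,2) = 21. Together 77.
Add back pairs where two caps are both exceeded: 3 + 1 + 1 = 5.
By inclusion–exclusion the count is 78 − 77 + 5 = 6.

6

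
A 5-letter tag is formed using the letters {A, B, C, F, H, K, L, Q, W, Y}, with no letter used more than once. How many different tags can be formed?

With no repetition, fill the 5 letters in order: 10 choices, then 9, down to 6.
That product is 10 × 9 × 8 × 7 × 6 = 30240.

30240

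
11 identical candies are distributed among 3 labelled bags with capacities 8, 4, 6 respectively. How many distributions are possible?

By stars and bars, unrestricted non-negative solutions to x_1+…+x_3 = 11 number C(11+2,2) = 78.
Subtract solutions that violate a single cap (substitute x_i' = x_i − (cap_i+1)): x_1 ≥ 9 gives C(4,2) = 6; x_2 ≥ 5 gives C(8,2) = 28; x_3 ≥ 7 gives C(6,2) = 15. Together 49.
No two caps can be exceeded simultaneously, so the pair terms are all 0.
By inclusion–exclusion the count is 78 − 49 + 0 = 29.

29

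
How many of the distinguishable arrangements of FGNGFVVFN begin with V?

1680

With the first slot taken by V, it remains to arrange the other 8 letters (FGNGFVFN).
Those 8 letters have F appearing 3 times, G appearing twice, and N appearing twice, giving (8)!/(3!·2!·2!) = 1680.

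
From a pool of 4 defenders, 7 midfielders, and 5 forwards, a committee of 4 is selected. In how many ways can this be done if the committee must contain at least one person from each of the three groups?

910

Unrestricted: C(16,4) = 1820 ways to pick any 4 of the 16.
Selections missing a whole group: no defenders → C(12,4) = 495; no midfielders → C(9,4) = 126; no forwards → C(11,4) = 330.
Add back selections omitting two groups (i.e. drawn from a single group): C(4,4) + C(7,4) + C(5,4) = 41.
By inclusion–exclusion: 1820 − 951 + 41 = 910.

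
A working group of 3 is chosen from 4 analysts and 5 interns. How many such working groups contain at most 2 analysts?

Split by how many analysts are chosen (0 through 2).
Sum: C(4,0)·C(5,3) + C(4,1)·C(5,2) + C(4,2)·C(5,1) = 10 + 40 + 30 = 80.

80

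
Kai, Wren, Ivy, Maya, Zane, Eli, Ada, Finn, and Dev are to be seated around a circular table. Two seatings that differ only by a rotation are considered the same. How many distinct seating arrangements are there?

Seat Kai anywhere (absorbing the rotational symmetry), then permute the other 8: (8)! = 40320.

40320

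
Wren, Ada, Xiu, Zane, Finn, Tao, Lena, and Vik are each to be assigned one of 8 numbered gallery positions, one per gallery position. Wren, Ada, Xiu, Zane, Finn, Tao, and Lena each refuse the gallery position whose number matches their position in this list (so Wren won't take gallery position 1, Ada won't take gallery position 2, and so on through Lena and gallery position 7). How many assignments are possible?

Let Aᵢ (for 1 ≤ i ≤ 7) be the placements that put person i in their forbidden gallery position. Any j of these fix j positions, leaving (8−j)! ways to fill the rest, and there are C(7,j) ways to pick which j.
By inclusion–exclusion, the number of valid placements is Σ_{j=0}^{7} (−1)^j C(7,j)·(8−j)!.
Computing: 40320 − 35280 + 15120 − 4200 + 840 − 126 + 14 − 1 = 16687.

16687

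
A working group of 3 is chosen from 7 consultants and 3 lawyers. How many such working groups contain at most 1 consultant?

22

Split by how many consultants are chosen (0 through 1).
Sum: C(7,0)·C(3,3) + C(7,1)·C(3,2) = 1 + 21 = 22.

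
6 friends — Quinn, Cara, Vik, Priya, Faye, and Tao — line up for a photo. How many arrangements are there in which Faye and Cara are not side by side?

There are 6! = 720 arrangements in all. If Faye and Cara are adjacent, merging them into one block gives 2·(5)! = 240 arrangements.
So 720 − 240 = 480 arrangements keep them apart.

480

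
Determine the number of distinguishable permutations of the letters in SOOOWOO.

Letter multiplicities in SOOOWOO: O×5, S×1, W×1.
Dividing 7! = 5040 by 5! = 120 for the repeated letters gives 42.

42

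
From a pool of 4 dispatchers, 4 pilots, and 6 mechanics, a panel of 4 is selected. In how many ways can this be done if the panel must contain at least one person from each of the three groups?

528

Total 4-person selections from all 14: C(14,4) = 1001.
Selections missing a whole group: no dispatchers → C(10,4) = 210; no pilots → C(10,4) = 210; no mechanics → C(8,4) = 70.
Add back selections omitting two groups (i.e. drawn from a single group): C(4,4) + C(4,4) + C(6,4) = 17.
By inclusion–exclusion: 1001 − 490 + 17 = 528.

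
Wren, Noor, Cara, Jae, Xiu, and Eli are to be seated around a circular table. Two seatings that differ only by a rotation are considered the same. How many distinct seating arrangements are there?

Around a circle, 6 distinct people have 6!/6 = (5)! = 120 rotationally distinct seatings.

120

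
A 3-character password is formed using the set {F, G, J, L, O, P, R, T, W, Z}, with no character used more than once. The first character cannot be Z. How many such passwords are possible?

648

The first character has 10−1 = 9 choices (anything except Z).
The remaining 2 characters are filled from the other 9 symbols without repetition: 9 × 8 = 72.
Total: 9 × 72 = 648.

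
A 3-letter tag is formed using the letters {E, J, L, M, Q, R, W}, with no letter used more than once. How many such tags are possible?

210

This is a permutation of 3 out of 7: P(7,3) = 7!/4!.
7 × 6 × 5 = 210.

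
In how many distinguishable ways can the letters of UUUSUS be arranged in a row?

The 6 letters of UUUSUS have repeats: S appearing twice and U appearing 4 times.
The number of distinct arrangements is 6!/(4!·2!) = 720/48 = 15.

15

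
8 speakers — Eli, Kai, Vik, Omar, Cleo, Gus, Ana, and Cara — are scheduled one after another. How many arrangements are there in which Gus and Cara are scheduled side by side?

10080

Glue Gus and Cara into one block (2 internal orders), leaving 7 units to arrange in a row.
So the count is 2·(7)! = 10080.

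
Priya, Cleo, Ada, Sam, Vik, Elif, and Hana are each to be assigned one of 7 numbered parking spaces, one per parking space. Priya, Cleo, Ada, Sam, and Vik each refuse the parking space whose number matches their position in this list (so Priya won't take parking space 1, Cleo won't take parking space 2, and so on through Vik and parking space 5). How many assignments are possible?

Let Aᵢ (for 1 ≤ i ≤ 5) be the placements that put person i in their forbidden parking space. Any j of these fix j positions, leaving (7−j)! ways to fill the rest, and there are C(5,j) ways to pick which j.
By inclusion–exclusion, the number of valid placements is Σ_{j=0}^{5} (−1)^j C(5,j)·(7−j)!.
Computing: 5040 − 3600 + 1200 − 240 + 30 − 2 = 2428.

2428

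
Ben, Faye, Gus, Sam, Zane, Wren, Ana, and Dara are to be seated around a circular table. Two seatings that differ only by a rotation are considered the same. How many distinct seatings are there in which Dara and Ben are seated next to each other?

Glue Dara and Ben into a block (2 internal orders). Seating 7 units around a circle gives (6)! arrangements.
So 2 × (6)! = 2 × 720 = 1440.

1440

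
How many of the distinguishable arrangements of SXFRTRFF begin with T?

With the first slot taken by T, it remains to arrange the other 7 letters (SXFRRFF).
Those 7 letters have F appearing 3 times and R appearing twice, giving (7)!/(3!·2!) = 420.

420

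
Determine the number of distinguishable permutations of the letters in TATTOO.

60

The 6 letters of TATTOO have repeats: O appearing twice and T appearing 3 times.
So there are 6! / (3!·2!) = 60 distinguishable arrangements.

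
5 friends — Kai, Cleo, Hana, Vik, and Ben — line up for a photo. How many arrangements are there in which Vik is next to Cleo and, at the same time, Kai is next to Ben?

24

Treat {Vik,Cleo} as one block (2 orders) and {Kai,Ben} as another (2 orders).
That leaves 3 units to arrange: 2 × 2 × 3! = 4 × 6 = 24.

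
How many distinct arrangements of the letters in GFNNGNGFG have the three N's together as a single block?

Treat the 3 copies of N as a single block. The multiset to arrange is then {NNN, F, F, G, G, G, G}, 7 items in all.
That gives (7)!/(4!·2!) = 105 arrangements.

105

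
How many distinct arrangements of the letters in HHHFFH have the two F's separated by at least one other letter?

10

There are 6!/(4!·2!) = 15 arrangements of HHHFFH in total.
Arrangements with the F's together: treat FF as one letter, giving (5)!/(4!) = 5.
Hence 15 − 5 = 10.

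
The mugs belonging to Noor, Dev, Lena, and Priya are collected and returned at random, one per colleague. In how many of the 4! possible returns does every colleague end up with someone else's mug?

9

This is the derangement count D_4: permutations of 4 items with no fixed point.
By inclusion–exclusion this is Σ_{j=0}^{4} (−1)^j C(4,j)·(4−j)!.
Computing: 24 − 24 + 12 − 4 + 1 = 9.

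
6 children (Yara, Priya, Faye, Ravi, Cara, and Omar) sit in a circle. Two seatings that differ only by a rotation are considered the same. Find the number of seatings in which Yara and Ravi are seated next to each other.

Treat {Yara, Ravi} as one unit (2 internal orders) and seat the resulting 5 units around the table: (4)! circular arrangements.
So 2 × (4)! = 2 × 24 = 48.

48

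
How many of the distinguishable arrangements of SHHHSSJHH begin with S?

Fix S in the first position and arrange the remaining 8 letters.
Those 8 letters have H appearing 5 times and S appearing twice, giving (8)!/(5!·2!) = 168.

168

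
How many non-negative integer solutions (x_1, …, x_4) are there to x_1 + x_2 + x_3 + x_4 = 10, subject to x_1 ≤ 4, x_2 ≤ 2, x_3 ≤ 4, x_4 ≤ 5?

44

By stars and bars, unrestricted non-negative solutions to x_1+…+x_4 = 10 number C(10+3,3) = 286.
Subtract solutions that violate a single cap (substitute x_i' = x_i − (cap_i+1)): x_1 ≥ 5 gives C(8,3) = 56; x_2 ≥ 3 gives C(10,3) = 120; x_3 ≥ 5 gives C(8,3) = 56; x_4 ≥ 6 gives C(7,3) = 35. Together 267.
Add back pairs where two caps are both exceeded: 10 + 1 + 0 + 10 + 4 + 0 = 25.
By inclusion–exclusion the count is 286 − 267 + 25 = 44.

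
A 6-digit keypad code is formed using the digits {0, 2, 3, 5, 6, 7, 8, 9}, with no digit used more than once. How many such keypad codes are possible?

Choose and order 6 of the 8 symbols: the first digit has 8 options, the next 7, and so on down to 3.
8 × 7 × 6 × 5 × 4 × 3 = 20160.

20160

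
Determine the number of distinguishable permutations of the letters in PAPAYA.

The 6 letters of PAPAYA have repeats: A appearing 3 times and P appearing twice.
Dividing 6! = 720 by 3!·2! = 12 for the repeated letters gives 60.

60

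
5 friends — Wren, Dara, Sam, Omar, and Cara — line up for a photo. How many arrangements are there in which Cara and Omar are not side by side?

Of the 5! = 120 arrangements, those with Cara and Omar adjacent number 2 × 4! = 48 (treat the pair as a block with 2 internal orders).
So 120 − 48 = 72 arrangements keep them apart.

72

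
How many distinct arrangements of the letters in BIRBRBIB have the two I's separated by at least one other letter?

There are 8!/(4!·2!·2!) = 420 arrangements of BIRBRBIB in total.
Arrangements with the I's together: treat II as one letter, giving (7)!/(4!·2!) = 105.
Hence 420 − 105 = 315.

315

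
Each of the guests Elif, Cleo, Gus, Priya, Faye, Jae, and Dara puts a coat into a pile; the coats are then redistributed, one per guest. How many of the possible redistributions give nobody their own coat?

1854

Let Aᵢ be the assignments in which guest i gets their own coat. We want the size of the complement of A₁∪…∪A_7.
By inclusion–exclusion this is Σ_{j=0}^{7} (−1)^j C(7,j)·(7−j)!.
Computing: 5040 − 5040 + 2520 − 840 + 210 − 42 + 7 − 1 = 1854.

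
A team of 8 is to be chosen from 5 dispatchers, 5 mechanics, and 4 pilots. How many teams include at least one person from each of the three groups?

2940

Total 8-person selections from all 14: C(14,8) = 3003.
Selections missing a whole group: no dispatchers → C(9,8) = 9; no mechanics → C(9,8) = 9; no pilots → C(10,8) = 45.
Add back selections omitting two groups (i.e. drawn from a single group): C(5,8) + C(5,8) + C(4,8) = 0.
By inclusion–exclusion: 3003 − 63 + 0 = 2940.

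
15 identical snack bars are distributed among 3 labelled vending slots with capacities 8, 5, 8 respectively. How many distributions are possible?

27

By stars and bars, unrestricted non-negative solutions to x_1+…+x_3 = 15 number C(15+2,2) = 136.
Subtract solutions that violate a single cap (substitute x_i' = x_i − (cap_i+1)): x_1 ≥ 9 gives C(8,2) = 28; x_2 ≥ 6 gives C(11,2) = 55; x_3 ≥ 9 gives C(8,2) = 28. Together 111.
Add back pairs where two caps are both exceeded: 1 + 0 + 1 = 2.
By inclusion–exclusion the count is 136 − 111 + 2 = 27.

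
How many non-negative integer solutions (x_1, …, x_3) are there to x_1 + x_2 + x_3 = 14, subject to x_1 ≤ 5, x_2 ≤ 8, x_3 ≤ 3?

Ignoring the caps, the number of non-negative solutions to x_1+…+x_3 = 14 is C(16,2) = 120.
Subtract solutions that violate a single cap (substitute x_i' = x_i − (cap_i+1)): x_1 ≥ 6 gives C(10,2) = 45; x_2 ≥ 9 gives C(7,2) = 21; x_3 ≥ 4 gives C(12,2) = 66. Together 132.
Add back pairs where two caps are both exceeded: 0 + 15 + 3 = 18.
By inclusion–exclusion the count is 120 − 132 + 18 = 6.

6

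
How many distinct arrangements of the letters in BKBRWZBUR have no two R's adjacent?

23520

There are 9!/(3!·2!) = 30240 arrangements of BKBRWZBUR in total.
Arrangements with the R's together: treat RR as one letter, giving (8)!/(3!) = 6720.
Subtracting, 30240 − 6720 = 23520 arrangements keep the R's apart.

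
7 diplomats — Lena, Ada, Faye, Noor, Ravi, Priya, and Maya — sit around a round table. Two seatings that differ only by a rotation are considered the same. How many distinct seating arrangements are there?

720

Seat Lena anywhere (absorbing the rotational symmetry), then permute the other 6: (6)! = 720.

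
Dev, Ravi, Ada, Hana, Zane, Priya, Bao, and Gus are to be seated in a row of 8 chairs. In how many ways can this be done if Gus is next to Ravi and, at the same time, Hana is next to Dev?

Treat {Gus,Ravi} as one block (2 orders) and {Hana,Dev} as another (2 orders).
That leaves 6 units to arrange: 2 × 2 × 6! = 4 × 720 = 2880.

2880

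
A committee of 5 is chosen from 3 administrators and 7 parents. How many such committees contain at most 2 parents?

Split by how many parents are chosen (0 through 2).
Sum: C(7,0)·C(3,5) + C(7,1)·C(3,4) + C(7,2)·C(3,3) = 0 + 0 + 21 = 21.

21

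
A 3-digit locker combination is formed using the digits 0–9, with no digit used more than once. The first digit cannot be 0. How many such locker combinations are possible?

The first digit has 10−1 = 9 choices (anything except 0).
The remaining 2 digits are filled from the other 9 symbols without repetition: 9 × 8 = 72.
Total: 9 × 72 = 648.

648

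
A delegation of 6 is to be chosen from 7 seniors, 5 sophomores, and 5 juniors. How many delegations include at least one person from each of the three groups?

Total 6-person selections from all 17: C(17,6) = 12376.
Selections missing a whole group: no seniors → C(10,6) = 210; no sophomores → C(12,6) = 924; no juniors → C(12,6) = 924.
Add back selections omitting two groups (i.e. drawn from a single group): C(7,6) + C(5,6) + C(5,6) = 7.
By inclusion–exclusion: 12376 − 2058 + 7 = 10325.

10325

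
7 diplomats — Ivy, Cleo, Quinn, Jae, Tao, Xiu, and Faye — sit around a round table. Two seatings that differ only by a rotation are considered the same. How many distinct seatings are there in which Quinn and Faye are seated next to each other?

Glue Quinn and Faye into a block (2 internal orders). Seating 6 units around a circle gives (5)! arrangements.
So 2 × (5)! = 2 × 120 = 240.

240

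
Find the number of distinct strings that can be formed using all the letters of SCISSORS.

1680

The 8 letters of SCISSORS have repeats: S appearing 4 times.
The number of distinct arrangements is 8!/(4!) = 40320/24 = 1680.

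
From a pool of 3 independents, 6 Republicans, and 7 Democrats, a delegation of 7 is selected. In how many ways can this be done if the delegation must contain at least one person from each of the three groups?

Unrestricted: C(16,7) = 11440 ways to pick any 7 of the 16.
Subtract selections that omit an entire group: no independents → C(13,7) = 1716; no Republicans → C(10,7) = 120; no Democrats → C(9,7) = 36.
Add back selections omitting two groups (i.e. drawn from a single group): C(3,7) + C(6,7) + C(7,7) = 1.
By inclusion–exclusion: 11440 − 1872 + 1 = 9569.

9569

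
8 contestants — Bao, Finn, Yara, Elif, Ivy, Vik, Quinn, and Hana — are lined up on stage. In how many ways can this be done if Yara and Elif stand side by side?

Treat {Yara, Elif} as a single unit. There are 7 units to order, and the pair itself can be ordered 2 ways.
So the count is 2·(7)! = 10080.

10080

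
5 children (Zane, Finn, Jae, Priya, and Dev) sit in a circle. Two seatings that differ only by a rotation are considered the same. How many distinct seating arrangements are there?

24

Fix one person's seat to break rotational symmetry; the remaining 4 people can be arranged in (4)! = 24 ways.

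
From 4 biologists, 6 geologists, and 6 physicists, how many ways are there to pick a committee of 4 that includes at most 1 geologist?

Split by how many geologists are chosen (0 through 1).
Sum: C(6,0)·C(10,4) + C(6,1)·C(10,3) = 210 + 720 = 930.

930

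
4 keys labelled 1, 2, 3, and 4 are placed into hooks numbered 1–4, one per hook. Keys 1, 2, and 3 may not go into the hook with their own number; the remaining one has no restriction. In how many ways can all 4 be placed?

11

Let Aᵢ (for i ∈ {1, 2, 3}) be the placements that put key i in its forbidden hook. Any j of these fix j positions, leaving (4−j)! ways to fill the rest, and there are C(3,j) ways to pick which j.
By inclusion–exclusion, the number of valid placements is Σ_{j=0}^{3} (−1)^j C(3,j)·(4−j)!.
Computing: 24 − 18 + 6 − 1 = 11.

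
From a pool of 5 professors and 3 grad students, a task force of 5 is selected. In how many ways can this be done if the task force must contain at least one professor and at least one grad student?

Total 5-person selections from all 8: C(8,5) = 56.
Selections missing a whole group: no professors → C(3,5) = 0; no grad students → C(5,5) = 1.
Both groups omitted at once is impossible, so 56 − 1 = 55.

55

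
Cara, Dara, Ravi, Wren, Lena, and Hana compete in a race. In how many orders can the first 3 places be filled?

This is an ordered selection of 3 from 6: P(6,3).
That gives 6 × 5 × 4 = 120.

120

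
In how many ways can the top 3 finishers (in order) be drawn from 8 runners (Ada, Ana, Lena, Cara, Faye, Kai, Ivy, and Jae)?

There are 8 choices for 1st place, 7 for 2nd, and 6 for 3rd.
That gives 8 × 7 × 6 = 336.

336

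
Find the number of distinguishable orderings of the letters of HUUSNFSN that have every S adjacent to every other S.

1260

Treat the 2 copies of S as a single block. The multiset to arrange is then {SS, F, H, N, N, U, U}, 7 items in all.
That gives (7)!/(2!·2!) = 1260 arrangements.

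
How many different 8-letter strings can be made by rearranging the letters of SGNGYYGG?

840

The 8 letters of SGNGYYGG have repeats: G appearing 4 times and Y appearing twice.
Dividing 8! = 40320 by 4!·2! = 48 for the repeated letters gives 840.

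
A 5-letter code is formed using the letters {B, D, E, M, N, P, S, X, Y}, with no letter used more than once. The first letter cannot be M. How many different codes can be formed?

13440

The first letter has 9−1 = 8 choices (anything except M).
The remaining 4 letters are filled from the other 8 symbols without repetition: 8 × 7 × 6 × 5 = 1680.
Total: 8 × 1680 = 13440.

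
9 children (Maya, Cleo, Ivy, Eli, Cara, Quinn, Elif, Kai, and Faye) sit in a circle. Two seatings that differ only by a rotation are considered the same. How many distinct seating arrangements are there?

Fix one person's seat to break rotational symmetry; the remaining 8 people can be arranged in (8)! = 40320 ways.

40320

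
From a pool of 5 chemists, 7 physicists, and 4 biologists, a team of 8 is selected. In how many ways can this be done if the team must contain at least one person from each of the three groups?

12201

With no constraint there are C(16,8) = 12870 possible selections.
Subtract selections that omit an entire group: no chemists → C(11,8) = 165; no physicists → C(9,8) = 9; no biologists → C(12,8) = 495.
Add back selections omitting two groups (i.e. drawn from a single group): C(5,8) + C(7,8) + C(4,8) = 0.
By inclusion–exclusion: 12870 − 669 + 0 = 12201.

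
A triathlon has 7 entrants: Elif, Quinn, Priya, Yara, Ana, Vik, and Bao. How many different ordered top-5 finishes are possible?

2520

This is an ordered selection of 5 from 7: P(7,5).
That gives 7 × 6 × 5 × 4 × 3 = 2520.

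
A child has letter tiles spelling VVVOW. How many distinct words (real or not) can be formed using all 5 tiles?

20

VVVOW has 5 letters with V appearing 3 times.
The number of distinct arrangements is 5!/(3!) = 120/6 = 20.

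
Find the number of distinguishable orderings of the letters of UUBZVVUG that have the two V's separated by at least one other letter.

There are 8!/(3!·2!) = 3360 arrangements of UUBZVVUG in total.
If the two V's are adjacent, glue them into one block, leaving 7 items to arrange: (7)!/(3!) = 840 ways.
Subtracting, 3360 − 840 = 2520 arrangements keep the V's apart.

2520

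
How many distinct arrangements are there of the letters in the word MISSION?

Letter multiplicities in MISSION: I×2, M×1, N×1, O×1, S×2.
Dividing 7! = 5040 by 2!·2! = 4 for the repeated letters gives 1260.

1260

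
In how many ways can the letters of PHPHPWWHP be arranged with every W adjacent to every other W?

Treat the 2 copies of W as a single block. The multiset to arrange is then {WW, H, H, H, P, P, P, P}, 8 items in all.
That gives (8)!/(4!·3!) = 280 arrangements.

280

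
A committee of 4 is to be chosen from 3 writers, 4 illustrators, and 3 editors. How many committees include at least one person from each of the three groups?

126

Unrestricted: C(10,4) = 210 ways to pick any 4 of the 10.
Selections missing a whole group: no writers → C(7,4) = 35; no illustrators → C(6,4) = 15; no editors → C(7,4) = 35.
Add back selections omitting two groups (i.e. drawn from a single group): C(3,4) + C(4,4) + C(3,4) = 1.
By inclusion–exclusion: 210 − 85 + 1 = 126.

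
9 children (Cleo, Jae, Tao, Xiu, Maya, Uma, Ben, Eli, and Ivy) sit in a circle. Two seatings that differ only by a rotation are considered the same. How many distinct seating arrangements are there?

40320

Around a circle, 9 distinct people have 9!/9 = (8)! = 40320 rotationally distinct seatings.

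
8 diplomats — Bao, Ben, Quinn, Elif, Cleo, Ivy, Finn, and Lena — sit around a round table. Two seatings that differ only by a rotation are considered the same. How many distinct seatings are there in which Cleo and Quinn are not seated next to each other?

All circular seatings of 8 people number (7)! = 5040.
Those with Cleo next to Quinn: fuse the pair into one unit and seat 7 units around a circle — 2·(6)! = 1440.
Subtracting, 5040 − 1440 = 3600.

3600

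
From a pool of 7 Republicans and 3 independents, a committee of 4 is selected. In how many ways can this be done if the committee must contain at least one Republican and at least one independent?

175

With no constraint there are C(10,4) = 210 possible selections.
Subtract selections that omit an entire group: no Republicans → C(3,4) = 0; no independents → C(7,4) = 35.
Both groups omitted at once is impossible, so 210 − 35 = 175.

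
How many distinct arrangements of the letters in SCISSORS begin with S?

With the first slot taken by S, it remains to arrange the other 7 letters (CISSORS).
Those 7 letters have S appearing 3 times, giving (7)!/(3!) = 840.

840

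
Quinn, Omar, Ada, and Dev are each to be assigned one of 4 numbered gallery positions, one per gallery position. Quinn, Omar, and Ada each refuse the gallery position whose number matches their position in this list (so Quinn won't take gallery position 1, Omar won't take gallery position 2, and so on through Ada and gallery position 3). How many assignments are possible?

11

Let Aᵢ (for i ∈ {1, 2, 3}) be the placements that put person i in their forbidden gallery position. Any j of these fix j positions, leaving (4−j)! ways to fill the rest, and there are C(3,j) ways to pick which j.
By inclusion–exclusion, the number of valid placements is Σ_{j=0}^{3} (−1)^j C(3,j)·(4−j)!.
Computing: 24 − 18 + 6 − 1 = 11.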